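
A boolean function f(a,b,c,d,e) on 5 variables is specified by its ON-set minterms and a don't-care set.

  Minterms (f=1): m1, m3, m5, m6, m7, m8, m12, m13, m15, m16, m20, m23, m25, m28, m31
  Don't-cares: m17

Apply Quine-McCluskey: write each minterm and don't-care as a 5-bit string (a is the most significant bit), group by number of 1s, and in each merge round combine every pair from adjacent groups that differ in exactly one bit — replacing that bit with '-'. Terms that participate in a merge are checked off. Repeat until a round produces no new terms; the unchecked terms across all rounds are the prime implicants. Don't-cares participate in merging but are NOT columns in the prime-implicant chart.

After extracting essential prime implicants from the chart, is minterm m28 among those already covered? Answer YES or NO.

NO

[col 0] 00001*, 00011*, 00101*, 00110*, 00111*, 01000*, 01100*, 01101*, 01111*, 10000*, 10001*, 10100*, 10111*, 11001*, 11100*, 11111*
[col 1] -0001, -0111*, -1100, -1111*, 0-101*, 0-111*, 00-01*, 00-11*, 000-1*, 001-1*, 0011-, 01-00, 011-1*, 0110-, 1-001, 1-100, 1-111*, 10-00, 1000-
[col 2] --111, 0-1-1, 00--1
Prime implicants: --111, -0001, -1100, 0-1-1, 00--1, 0011-, 01-00, 0110-, 1-001, 1-100, 10-00, 1000-
PI chart (minterm → PIs covering it):
  1 | -0001,00--1
  3 | 00--1  (sole → essential)
  5 | 0-1-1,00--1
  6 | 0011-  (sole → essential)
  7 | --111,0-1-1,00--1,0011-
  8 | 01-00  (sole → essential)
  12 | -1100,01-00,0110-
  13 | 0-1-1,0110-
  15 | --111,0-1-1
  16 | 10-00,1000-
  20 | 1-100,10-00
  23 | --111  (sole → essential)
  25 | 1-001  (sole → essential)
  28 | -1100,1-100
  31 | --111  (sole → essential)
Essential prime implicants: --111, 00--1, 0011-, 01-00, 1-001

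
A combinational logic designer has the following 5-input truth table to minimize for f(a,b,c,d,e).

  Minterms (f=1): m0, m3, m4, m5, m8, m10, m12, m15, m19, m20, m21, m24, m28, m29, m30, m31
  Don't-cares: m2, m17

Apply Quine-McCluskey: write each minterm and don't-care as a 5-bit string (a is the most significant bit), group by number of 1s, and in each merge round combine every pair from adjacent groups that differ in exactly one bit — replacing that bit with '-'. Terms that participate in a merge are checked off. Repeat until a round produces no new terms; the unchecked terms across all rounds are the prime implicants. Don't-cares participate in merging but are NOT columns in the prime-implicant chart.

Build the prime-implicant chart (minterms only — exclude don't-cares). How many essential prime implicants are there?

5

Round 0: 00000✓ 00010✓ 00011✓ 00100✓ 00101✓ 01000✓ 01010✓ 01100✓ 01111✓ 10001✓ 10011✓ 10100✓ 10101✓ 11000✓ 11100✓ 11101✓ 11110✓ 11111✓
Round 1: -0011 -0100✓ -0101✓ -1000✓ -1100✓ -1111 0-000✓ 0-010✓ 0-100✓ 00-00✓ 000-0✓ 0001- 0010-✓ 01-00✓ 010-0✓ 1-100✓ 1-101✓ 10-01 100-1 1010-✓ 11-00✓ 111-0✓ 111-1✓ 1110-✓ 1111-✓
Round 2: --100 -010- -1-00 0--00 0-0-0 1-10- 111--
PIs = {--100, -0011, -010-, -1-00, -1111, 0--00, 0-0-0, 0001-, 1-10-, 10-01, 100-1, 111--}
Coverage chart:
  m0: 0--00,0-0-0
  m3: -0011,0001-
  m4: --100,-010-,0--00
  m5: -010- ←essential
  m8: -1-00,0--00,0-0-0
  m10: 0-0-0 ←essential
  m12: --100,-1-00,0--00
  m15: -1111 ←essential
  m19: -0011,100-1
  m20: --100,-010-,1-10-
  m21: -010-,1-10-,10-01
  m24: -1-00 ←essential
  m28: --100,-1-00,1-10-,111--
  m29: 1-10-,111--
  m30: 111-- ←essential
  m31: -1111,111--
Essential: -010-, -1-00, -1111, 0-0-0, 111--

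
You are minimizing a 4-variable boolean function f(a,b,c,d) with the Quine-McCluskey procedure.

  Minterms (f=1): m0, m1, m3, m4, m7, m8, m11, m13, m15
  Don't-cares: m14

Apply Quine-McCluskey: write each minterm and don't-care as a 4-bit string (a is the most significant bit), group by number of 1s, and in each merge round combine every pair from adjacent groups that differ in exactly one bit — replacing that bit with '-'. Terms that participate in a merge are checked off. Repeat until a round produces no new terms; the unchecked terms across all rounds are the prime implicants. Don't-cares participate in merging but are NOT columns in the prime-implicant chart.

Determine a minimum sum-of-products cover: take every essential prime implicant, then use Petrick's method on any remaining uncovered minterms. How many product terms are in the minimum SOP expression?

5

size-2^0 implicants → 0000(✓)  0001(✓)  0011(✓)  0100(✓)  0111(✓)  1000(✓)  1011(✓)  1101(✓)  1110(✓)  1111(✓)
size-2^1 implicants → -000  -011(✓)  -111(✓)  0-00  0-11(✓)  00-1  000-  1-11(✓)  11-1  111-
size-2^2 implicants → --11
Unchecked terms (primes): --11, -000, 0-00, 00-1, 000-, 11-1, 111-
Minterm coverage:
  m0 ⊆ -000,0-00,000-
  m1 ⊆ 00-1,000-
  m3 ⊆ --11,00-1
  m4 ⊆ 0-00 [E]
  m7 ⊆ --11 [E]
  m8 ⊆ -000 [E]
  m11 ⊆ --11 [E]
  m13 ⊆ 11-1 [E]
  m15 ⊆ --11,11-1,111-
E = {--11, -000, 0-00, 11-1}
Petrick residual → 00-1
Cover = cd + b'c'd' + a'c'd' + a'b'd + abd  |cover|=5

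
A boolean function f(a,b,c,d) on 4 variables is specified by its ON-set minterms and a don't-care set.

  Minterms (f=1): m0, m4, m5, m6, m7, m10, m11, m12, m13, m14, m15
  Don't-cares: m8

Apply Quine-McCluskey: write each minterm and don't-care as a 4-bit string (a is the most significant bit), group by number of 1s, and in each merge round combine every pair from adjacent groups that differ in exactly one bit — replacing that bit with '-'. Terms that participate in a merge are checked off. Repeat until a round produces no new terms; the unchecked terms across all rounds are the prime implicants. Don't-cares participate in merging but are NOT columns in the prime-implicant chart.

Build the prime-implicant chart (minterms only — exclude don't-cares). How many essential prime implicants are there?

3

Round 0: 0000✓ 0100✓ 0101✓ 0110✓ 0111✓ 1000✓ 1010✓ 1011✓ 1100✓ 1101✓ 1110✓ 1111✓
Round 1: -000✓ -100✓ -101✓ -110✓ -111✓ 0-00✓ 01-0✓ 01-1✓ 010-✓ 011-✓ 1-00✓ 1-10✓ 1-11✓ 10-0✓ 101-✓ 11-0✓ 11-1✓ 110-✓ 111-✓
Round 2: --00 -1-0✓ -1-1✓ -10-✓ -11-✓ 01--✓ 1--0 1-1- 11--✓
Round 3: -1--
PIs = {--00, -1--, 1--0, 1-1-}
Coverage chart:
  m0: --00 ←essential
  m4: --00,-1--
  m5: -1-- ←essential
  m6: -1-- ←essential
  m7: -1-- ←essential
  m10: 1--0,1-1-
  m11: 1-1- ←essential
  m12: --00,-1--,1--0
  m13: -1-- ←essential
  m14: -1--,1--0,1-1-
  m15: -1--,1-1-
Essential: --00, -1--, 1-1-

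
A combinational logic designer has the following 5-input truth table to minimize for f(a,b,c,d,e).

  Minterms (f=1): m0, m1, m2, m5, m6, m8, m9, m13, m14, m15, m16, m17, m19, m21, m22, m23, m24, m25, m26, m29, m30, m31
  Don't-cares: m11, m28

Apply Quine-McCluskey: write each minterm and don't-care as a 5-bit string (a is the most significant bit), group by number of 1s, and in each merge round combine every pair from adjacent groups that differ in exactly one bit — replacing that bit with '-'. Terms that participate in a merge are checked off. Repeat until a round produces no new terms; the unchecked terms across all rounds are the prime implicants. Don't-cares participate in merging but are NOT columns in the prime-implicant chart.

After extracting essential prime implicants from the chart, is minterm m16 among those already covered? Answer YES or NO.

Round 0: 00000✓ 00001✓ 00010✓ 00101✓ 00110✓ 01000✓ 01001✓ 01011✓ 01101✓ 01110✓ 01111✓ 10000✓ 10001✓ 10011✓ 10101✓ 10110✓ 10111✓ 11000✓ 11001✓ 11010✓ 11100✓ 11101✓ 11110✓ 11111✓
Round 1: -0000✓ -0001✓ -0101✓ -0110✓ -1000✓ -1001✓ -1101✓ -1110✓ -1111✓ 0-000✓ 0-001✓ 0-101✓ 0-110✓ 00-01✓ 00-10 000-0 0000-✓ 01-01✓ 01-11✓ 010-1✓ 0100-✓ 011-1✓ 0111-✓ 1-000✓ 1-001✓ 1-101✓ 1-110✓ 1-111✓ 10-01✓ 10-11✓ 100-1✓ 1000-✓ 101-1✓ 1011-✓ 11-00✓ 11-01✓ 11-10✓ 110-0✓ 1100-✓ 111-0✓ 111-1✓ 1110-✓ 1111-✓
Round 2: --000✓ --001✓ --101✓ --110 -0-01✓ -000-✓ -1-01✓ -100-✓ -11-1 -111- 0--01✓ 0-00-✓ 01--1 1--01✓ 1-00-✓ 1-1-1 1-11- 10--1 11--0 11-0- 111--
Round 3: ---01 --00-
PIs = {---01, --00-, --110, -11-1, -111-, 00-10, 000-0, 01--1, 1-1-1, 1-11-, 10--1, 11--0, 11-0-, 111--}
Coverage chart:
  m0: --00-,000-0
  m1: ---01,--00-
  m2: 00-10,000-0
  m5: ---01 ←essential
  m6: --110,00-10
  m8: --00- ←essential
  m9: ---01,--00-,01--1
  m13: ---01,-11-1,01--1
  m14: --110,-111-
  m15: -11-1,-111-,01--1
  m16: --00- ←essential
  m17: ---01,--00-,10--1
  m19: 10--1 ←essential
  m21: ---01,1-1-1,10--1
  m22: --110,1-11-
  m23: 1-1-1,1-11-,10--1
  m24: --00-,11--0,11-0-
  m25: ---01,--00-,11-0-
  m26: 11--0 ←essential
  m29: ---01,-11-1,1-1-1,11-0-,111--
  m30: --110,-111-,1-11-,11--0,111--
  m31: -11-1,-111-,1-1-1,1-11-,111--
Essential: ---01, --00-, 10--1, 11--0

YES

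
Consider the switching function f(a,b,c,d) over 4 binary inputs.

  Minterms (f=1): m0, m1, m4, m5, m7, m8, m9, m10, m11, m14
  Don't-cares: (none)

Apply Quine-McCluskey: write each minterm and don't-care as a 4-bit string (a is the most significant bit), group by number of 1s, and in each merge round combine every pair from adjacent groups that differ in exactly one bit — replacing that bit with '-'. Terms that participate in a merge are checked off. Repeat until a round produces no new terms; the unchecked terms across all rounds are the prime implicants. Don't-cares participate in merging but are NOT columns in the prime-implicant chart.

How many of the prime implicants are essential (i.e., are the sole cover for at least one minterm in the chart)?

[col 0] 0000*, 0001*, 0100*, 0101*, 0111*, 1000*, 1001*, 1010*, 1011*, 1110*
[col 1] -000*, -001*, 0-00*, 0-01*, 000-*, 01-1, 010-*, 1-10, 10-0*, 10-1*, 100-*, 101-*
[col 2] -00-, 0-0-, 10--
Prime implicants: -00-, 0-0-, 01-1, 1-10, 10--
PI chart (minterm → PIs covering it):
  0 | -00-,0-0-
  1 | -00-,0-0-
  4 | 0-0-  (sole → essential)
  5 | 0-0-,01-1
  7 | 01-1  (sole → essential)
  8 | -00-,10--
  9 | -00-,10--
  10 | 1-10,10--
  11 | 10--  (sole → essential)
  14 | 1-10  (sole → essential)
Essential prime implicants: 0-0-, 01-1, 1-10, 10--

4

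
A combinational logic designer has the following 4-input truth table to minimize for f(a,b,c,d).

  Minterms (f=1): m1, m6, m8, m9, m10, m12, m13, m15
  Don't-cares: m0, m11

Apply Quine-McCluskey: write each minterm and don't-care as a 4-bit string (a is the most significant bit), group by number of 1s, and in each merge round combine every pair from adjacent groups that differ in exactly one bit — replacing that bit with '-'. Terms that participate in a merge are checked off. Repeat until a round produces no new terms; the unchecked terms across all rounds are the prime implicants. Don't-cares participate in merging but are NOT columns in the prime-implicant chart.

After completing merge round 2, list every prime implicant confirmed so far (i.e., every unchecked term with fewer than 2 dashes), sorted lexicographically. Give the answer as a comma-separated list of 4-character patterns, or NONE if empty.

0110

[col 0] 0000*, 0001*, 0110, 1000*, 1001*, 1010*, 1011*, 1100*, 1101*, 1111*
[col 1] -000*, -001*, 000-*, 1-00*, 1-01*, 1-11*, 10-0*, 10-1*, 100-*, 101-*, 11-1*, 110-*
[col 2] -00-, 1--1, 1-0-, 10--
Prime implicants: -00-, 0110, 1--1, 1-0-, 10--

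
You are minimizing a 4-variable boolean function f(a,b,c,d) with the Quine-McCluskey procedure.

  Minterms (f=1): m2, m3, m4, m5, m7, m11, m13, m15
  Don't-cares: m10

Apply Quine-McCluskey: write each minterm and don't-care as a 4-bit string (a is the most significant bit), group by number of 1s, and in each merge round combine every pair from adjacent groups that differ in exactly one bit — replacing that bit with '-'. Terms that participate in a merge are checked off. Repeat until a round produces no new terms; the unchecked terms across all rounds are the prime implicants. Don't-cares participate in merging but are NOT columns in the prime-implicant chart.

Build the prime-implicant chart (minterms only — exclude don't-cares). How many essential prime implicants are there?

3

size-2^0 implicants → 0010(✓)  0011(✓)  0100(✓)  0101(✓)  0111(✓)  1010(✓)  1011(✓)  1101(✓)  1111(✓)
size-2^1 implicants → -010(✓)  -011(✓)  -101(✓)  -111(✓)  0-11(✓)  001-(✓)  01-1(✓)  010-  1-11(✓)  101-(✓)  11-1(✓)
size-2^2 implicants → --11  -01-  -1-1
Unchecked terms (primes): --11, -01-, -1-1, 010-
Minterm coverage:
  m2 ⊆ -01- [E]
  m3 ⊆ --11,-01-
  m4 ⊆ 010- [E]
  m5 ⊆ -1-1,010-
  m7 ⊆ --11,-1-1
  m11 ⊆ --11,-01-
  m13 ⊆ -1-1 [E]
  m15 ⊆ --11,-1-1
E = {-01-, -1-1, 010-}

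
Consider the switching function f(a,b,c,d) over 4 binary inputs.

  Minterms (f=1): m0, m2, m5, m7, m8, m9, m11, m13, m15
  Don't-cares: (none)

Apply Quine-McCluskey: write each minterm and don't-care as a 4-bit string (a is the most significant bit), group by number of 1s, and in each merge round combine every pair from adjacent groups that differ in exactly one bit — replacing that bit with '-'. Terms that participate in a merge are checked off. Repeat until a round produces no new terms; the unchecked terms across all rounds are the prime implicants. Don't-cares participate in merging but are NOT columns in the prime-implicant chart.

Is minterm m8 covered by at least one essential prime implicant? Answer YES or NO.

[col 0] 0000*, 0010*, 0101*, 0111*, 1000*, 1001*, 1011*, 1101*, 1111*
[col 1] -000, -101*, -111*, 00-0, 01-1*, 1-01*, 1-11*, 10-1*, 100-, 11-1*
[col 2] -1-1, 1--1
Prime implicants: -000, -1-1, 00-0, 1--1, 100-
PI chart (minterm → PIs covering it):
  0 | -000,00-0
  2 | 00-0  (sole → essential)
  5 | -1-1  (sole → essential)
  7 | -1-1  (sole → essential)
  8 | -000,100-
  9 | 1--1,100-
  11 | 1--1  (sole → essential)
  13 | -1-1,1--1
  15 | -1-1,1--1
Essential prime implicants: -1-1, 00-0, 1--1

NO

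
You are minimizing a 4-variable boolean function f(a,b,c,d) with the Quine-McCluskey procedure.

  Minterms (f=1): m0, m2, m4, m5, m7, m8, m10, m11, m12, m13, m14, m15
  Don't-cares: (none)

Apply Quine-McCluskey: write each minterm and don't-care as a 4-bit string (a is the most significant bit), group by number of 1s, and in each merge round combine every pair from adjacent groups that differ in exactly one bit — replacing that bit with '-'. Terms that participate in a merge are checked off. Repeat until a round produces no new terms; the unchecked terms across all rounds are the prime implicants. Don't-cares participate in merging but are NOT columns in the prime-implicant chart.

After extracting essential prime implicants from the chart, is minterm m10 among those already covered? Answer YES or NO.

[col 0] 0000*, 0010*, 0100*, 0101*, 0111*, 1000*, 1010*, 1011*, 1100*, 1101*, 1110*, 1111*
[col 1] -000*, -010*, -100*, -101*, -111*, 0-00*, 00-0*, 01-1*, 010-*, 1-00*, 1-10*, 1-11*, 10-0*, 101-*, 11-0*, 11-1*, 110-*, 111-*
[col 2] --00, -0-0, -1-1, -10-, 1--0, 1-1-, 11--
Prime implicants: --00, -0-0, -1-1, -10-, 1--0, 1-1-, 11--
PI chart (minterm → PIs covering it):
  0 | --00,-0-0
  2 | -0-0  (sole → essential)
  4 | --00,-10-
  5 | -1-1,-10-
  7 | -1-1  (sole → essential)
  8 | --00,-0-0,1--0
  10 | -0-0,1--0,1-1-
  11 | 1-1-  (sole → essential)
  12 | --00,-10-,1--0,11--
  13 | -1-1,-10-,11--
  14 | 1--0,1-1-,11--
  15 | -1-1,1-1-,11--
Essential prime implicants: -0-0, -1-1, 1-1-

YES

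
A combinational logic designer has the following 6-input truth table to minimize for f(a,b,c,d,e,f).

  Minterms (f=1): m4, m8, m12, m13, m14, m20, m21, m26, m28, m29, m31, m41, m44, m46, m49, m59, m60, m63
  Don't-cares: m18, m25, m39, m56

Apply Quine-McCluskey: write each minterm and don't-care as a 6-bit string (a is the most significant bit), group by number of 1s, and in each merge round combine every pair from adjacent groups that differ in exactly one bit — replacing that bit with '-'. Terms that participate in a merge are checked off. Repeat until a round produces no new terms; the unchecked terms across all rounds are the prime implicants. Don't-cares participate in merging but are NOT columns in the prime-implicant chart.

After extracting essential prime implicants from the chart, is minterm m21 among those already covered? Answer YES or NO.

[col 0] 000100*, 001000*, 001100*, 001101*, 001110*, 010010*, 010100*, 010101*, 011001*, 011010*, 011100*, 011101*, 011111*, 100111, 101001, 101100*, 101110*, 110001, 111000*, 111011*, 111100*, 111111*
[col 1] -01100*, -01110*, -11100*, -11111, 0-0100*, 0-1100*, 0-1101*, 00-100*, 001-00, 0011-0*, 00110-*, 01-010, 01-100*, 01-101*, 01010-*, 011-01, 0111-1, 01110-*, 1-1100*, 1011-0*, 111-00, 111-11
[col 2] --1100, -011-0, 0--100, 0-110-, 01-10-
Prime implicants: --1100, -011-0, -11111, 0--100, 0-110-, 001-00, 01-010, 01-10-, 011-01, 0111-1, 100111, 101001, 110001, 111-00, 111-11
PI chart (minterm → PIs covering it):
  4 | 0--100  (sole → essential)
  8 | 001-00  (sole → essential)
  12 | --1100,-011-0,0--100,0-110-,001-00
  13 | 0-110-  (sole → essential)
  14 | -011-0  (sole → essential)
  20 | 0--100,01-10-
  21 | 01-10-  (sole → essential)
  26 | 01-010  (sole → essential)
  28 | --1100,0--100,0-110-,01-10-
  29 | 0-110-,01-10-,011-01,0111-1
  31 | -11111,0111-1
  41 | 101001  (sole → essential)
  44 | --1100,-011-0
  46 | -011-0  (sole → essential)
  49 | 110001  (sole → essential)
  59 | 111-11  (sole → essential)
  60 | --1100,111-00
  63 | -11111,111-11
Essential prime implicants: -011-0, 0--100, 0-110-, 001-00, 01-010, 01-10-, 101001, 110001, 111-11

YES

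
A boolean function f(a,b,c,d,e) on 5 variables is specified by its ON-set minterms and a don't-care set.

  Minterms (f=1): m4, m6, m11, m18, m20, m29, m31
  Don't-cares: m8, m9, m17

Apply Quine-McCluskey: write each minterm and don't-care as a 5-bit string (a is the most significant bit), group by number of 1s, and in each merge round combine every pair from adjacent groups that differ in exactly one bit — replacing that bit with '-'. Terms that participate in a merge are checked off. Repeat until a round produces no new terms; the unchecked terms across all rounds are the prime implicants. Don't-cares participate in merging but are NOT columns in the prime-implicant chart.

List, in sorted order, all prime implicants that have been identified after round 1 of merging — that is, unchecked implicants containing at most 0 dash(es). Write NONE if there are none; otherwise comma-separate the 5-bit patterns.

[col 0] 00100*, 00110*, 01000*, 01001*, 01011*, 10001, 10010, 10100*, 11101*, 11111*
[col 1] -0100, 001-0, 010-1, 0100-, 111-1
Prime implicants: -0100, 001-0, 010-1, 0100-, 10001, 10010, 111-1

10001, 10010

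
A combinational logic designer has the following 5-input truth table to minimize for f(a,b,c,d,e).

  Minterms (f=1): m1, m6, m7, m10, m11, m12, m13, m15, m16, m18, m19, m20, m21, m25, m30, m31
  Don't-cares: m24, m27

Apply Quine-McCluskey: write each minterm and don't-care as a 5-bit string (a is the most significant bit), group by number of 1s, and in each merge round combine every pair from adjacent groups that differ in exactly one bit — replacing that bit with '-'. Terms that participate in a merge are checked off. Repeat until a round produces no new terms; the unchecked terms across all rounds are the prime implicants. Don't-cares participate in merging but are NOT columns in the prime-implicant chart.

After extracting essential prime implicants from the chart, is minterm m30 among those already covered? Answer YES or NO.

YES

Round 0: 00001 00110✓ 00111✓ 01010✓ 01011✓ 01100✓ 01101✓ 01111✓ 10000✓ 10010✓ 10011✓ 10100✓ 10101✓ 11000✓ 11001✓ 11011✓ 11110✓ 11111✓
Round 1: -1011✓ -1111✓ 0-111 0011- 01-11✓ 0101- 011-1 0110- 1-000 1-011 10-00 100-0 1001- 1010- 11-11✓ 110-1 1100- 1111-
Round 2: -1-11
PIs = {-1-11, 0-111, 00001, 0011-, 0101-, 011-1, 0110-, 1-000, 1-011, 10-00, 100-0, 1001-, 1010-, 110-1, 1100-, 1111-}
Coverage chart:
  m1: 00001 ←essential
  m6: 0011- ←essential
  m7: 0-111,0011-
  m10: 0101- ←essential
  m11: -1-11,0101-
  m12: 0110- ←essential
  m13: 011-1,0110-
  m15: -1-11,0-111,011-1
  m16: 1-000,10-00,100-0
  m18: 100-0,1001-
  m19: 1-011,1001-
  m20: 10-00,1010-
  m21: 1010- ←essential
  m25: 110-1,1100-
  m30: 1111- ←essential
  m31: -1-11,1111-
Essential: 00001, 0011-, 0101-, 0110-, 1010-, 1111-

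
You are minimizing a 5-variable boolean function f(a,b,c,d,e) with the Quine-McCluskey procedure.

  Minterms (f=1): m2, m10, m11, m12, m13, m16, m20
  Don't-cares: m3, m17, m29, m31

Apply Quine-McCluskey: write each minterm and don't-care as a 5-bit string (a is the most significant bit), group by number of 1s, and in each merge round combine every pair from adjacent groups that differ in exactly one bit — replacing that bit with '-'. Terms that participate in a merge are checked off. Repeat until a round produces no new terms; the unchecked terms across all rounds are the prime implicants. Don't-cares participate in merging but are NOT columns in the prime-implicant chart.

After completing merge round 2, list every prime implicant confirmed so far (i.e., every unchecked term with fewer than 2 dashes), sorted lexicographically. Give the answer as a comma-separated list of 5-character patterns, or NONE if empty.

Round 0: 00010✓ 00011✓ 01010✓ 01011✓ 01100✓ 01101✓ 10000✓ 10001✓ 10100✓ 11101✓ 11111✓
Round 1: -1101 0-010✓ 0-011✓ 0001-✓ 0101-✓ 0110- 10-00 1000- 111-1
Round 2: 0-01-
PIs = {-1101, 0-01-, 0110-, 10-00, 1000-, 111-1}

-1101, 0110-, 10-00, 1000-, 111-1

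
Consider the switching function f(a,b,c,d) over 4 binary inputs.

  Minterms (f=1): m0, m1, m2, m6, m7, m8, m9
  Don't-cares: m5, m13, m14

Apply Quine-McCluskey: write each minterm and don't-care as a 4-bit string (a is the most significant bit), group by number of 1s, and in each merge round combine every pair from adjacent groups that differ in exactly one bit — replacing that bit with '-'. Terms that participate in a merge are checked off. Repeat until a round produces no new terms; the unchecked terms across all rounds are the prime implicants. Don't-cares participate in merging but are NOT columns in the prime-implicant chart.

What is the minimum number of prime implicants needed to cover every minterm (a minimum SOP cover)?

size-2^0 implicants → 0000(✓)  0001(✓)  0010(✓)  0101(✓)  0110(✓)  0111(✓)  1000(✓)  1001(✓)  1101(✓)  1110(✓)
size-2^1 implicants → -000(✓)  -001(✓)  -101(✓)  -110  0-01(✓)  0-10  00-0  000-(✓)  01-1  011-  1-01(✓)  100-(✓)
size-2^2 implicants → --01  -00-
Unchecked terms (primes): --01, -00-, -110, 0-10, 00-0, 01-1, 011-
Minterm coverage:
  m0 ⊆ -00-,00-0
  m1 ⊆ --01,-00-
  m2 ⊆ 0-10,00-0
  m6 ⊆ -110,0-10,011-
  m7 ⊆ 01-1,011-
  m8 ⊆ -00- [E]
  m9 ⊆ --01,-00-
E = {-00-}
Petrick residual → 0-10, 01-1
Cover = b'c' + a'cd' + a'bd  |cover|=3

3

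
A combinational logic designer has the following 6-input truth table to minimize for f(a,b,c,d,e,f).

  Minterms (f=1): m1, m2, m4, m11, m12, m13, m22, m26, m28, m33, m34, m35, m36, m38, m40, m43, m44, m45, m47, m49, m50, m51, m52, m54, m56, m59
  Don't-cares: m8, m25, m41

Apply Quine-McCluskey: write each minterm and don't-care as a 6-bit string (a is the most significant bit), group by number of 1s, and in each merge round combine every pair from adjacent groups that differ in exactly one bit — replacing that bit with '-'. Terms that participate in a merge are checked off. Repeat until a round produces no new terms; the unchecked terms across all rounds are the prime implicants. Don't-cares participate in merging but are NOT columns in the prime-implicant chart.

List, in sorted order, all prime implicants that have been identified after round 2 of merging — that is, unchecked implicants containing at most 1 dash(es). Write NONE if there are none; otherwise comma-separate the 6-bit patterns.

Round 0: 000001✓ 000010✓ 000100✓ 001000✓ 001011✓ 001100✓ 001101✓ 010110✓ 011001 011010 011100✓ 100001✓ 100010✓ 100011✓ 100100✓ 100110✓ 101000✓ 101001✓ 101011✓ 101100✓ 101101✓ 101111✓ 110001✓ 110010✓ 110011✓ 110100✓ 110110✓ 111000✓ 111011✓
Round 1: -00001 -00010 -00100✓ -01000✓ -01011 -01100✓ -01101✓ -10110 0-1100 00-100✓ 001-00✓ 00110-✓ 1-0001✓ 1-0010✓ 1-0011✓ 1-0100✓ 1-0110✓ 1-1000 1-1011✓ 10-001✓ 10-011✓ 10-100✓ 100-10✓ 1000-1✓ 10001-✓ 1001-0✓ 101-00✓ 101-01✓ 101-11✓ 1010-1✓ 10100-✓ 1011-1✓ 10110-✓ 11-011✓ 110-10✓ 1100-1✓ 11001-✓ 1101-0✓
Round 2: -0-100 -01-00 -0110- 1--011 1-0-10 1-00-1 1-001- 1-01-0 10-0-1 101--1 101-0-
PIs = {-0-100, -00001, -00010, -01-00, -01011, -0110-, -10110, 0-1100, 011001, 011010, 1--011, 1-0-10, 1-00-1, 1-001-, 1-01-0, 1-1000, 10-0-1, 101--1, 101-0-}

-00001, -00010, -01011, -10110, 0-1100, 011001, 011010, 1-1000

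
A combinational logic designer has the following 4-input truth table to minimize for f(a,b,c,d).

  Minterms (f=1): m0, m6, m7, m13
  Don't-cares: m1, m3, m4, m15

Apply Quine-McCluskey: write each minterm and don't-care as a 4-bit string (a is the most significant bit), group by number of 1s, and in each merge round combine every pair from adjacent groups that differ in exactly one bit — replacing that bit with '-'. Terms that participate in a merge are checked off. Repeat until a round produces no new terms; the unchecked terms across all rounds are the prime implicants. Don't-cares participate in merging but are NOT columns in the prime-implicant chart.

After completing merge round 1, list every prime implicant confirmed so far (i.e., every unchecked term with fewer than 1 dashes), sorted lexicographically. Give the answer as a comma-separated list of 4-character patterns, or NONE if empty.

size-2^0 implicants → 0000(✓)  0001(✓)  0011(✓)  0100(✓)  0110(✓)  0111(✓)  1101(✓)  1111(✓)
size-2^1 implicants → -111  0-00  0-11  00-1  000-  01-0  011-  11-1
Unchecked terms (primes): -111, 0-00, 0-11, 00-1, 000-, 01-0, 011-, 11-1

NONE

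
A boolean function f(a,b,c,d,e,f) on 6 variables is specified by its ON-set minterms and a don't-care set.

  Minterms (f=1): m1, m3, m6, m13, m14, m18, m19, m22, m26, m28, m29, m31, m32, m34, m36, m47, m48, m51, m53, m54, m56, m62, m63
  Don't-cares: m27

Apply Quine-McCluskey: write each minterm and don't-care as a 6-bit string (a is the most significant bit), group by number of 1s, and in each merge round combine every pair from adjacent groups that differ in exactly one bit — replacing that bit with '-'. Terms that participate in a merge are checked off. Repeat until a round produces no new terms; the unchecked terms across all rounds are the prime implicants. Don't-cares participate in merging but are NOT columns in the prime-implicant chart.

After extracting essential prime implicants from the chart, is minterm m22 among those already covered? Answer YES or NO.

NO

[col 0] 000001*, 000011*, 000110*, 001101*, 001110*, 010010*, 010011*, 010110*, 011010*, 011011*, 011100*, 011101*, 011111*, 100000*, 100010*, 100100*, 101111*, 110000*, 110011*, 110101, 110110*, 111000*, 111110*, 111111*
[col 1] -10011, -10110, -11111, 0-0011, 0-0110, 0-1101, 00-110, 0000-1, 01-010*, 01-011*, 010-10, 01001-*, 011-11, 01101-*, 0111-1, 01110-, 1-0000, 1-1111, 100-00, 1000-0, 11-000, 11-110, 11111-
[col 2] 01-01-
Prime implicants: -10011, -10110, -11111, 0-0011, 0-0110, 0-1101, 00-110, 0000-1, 01-01-, 010-10, 011-11, 0111-1, 01110-, 1-0000, 1-1111, 100-00, 1000-0, 11-000, 11-110, 110101, 11111-
PI chart (minterm → PIs covering it):
  1 | 0000-1  (sole → essential)
  3 | 0-0011,0000-1
  6 | 0-0110,00-110
  13 | 0-1101  (sole → essential)
  14 | 00-110  (sole → essential)
  18 | 01-01-,010-10
  19 | -10011,0-0011,01-01-
  22 | -10110,0-0110,010-10
  26 | 01-01-  (sole → essential)
  28 | 01110-  (sole → essential)
  29 | 0-1101,0111-1,01110-
  31 | -11111,011-11,0111-1
  32 | 1-0000,100-00,1000-0
  34 | 1000-0  (sole → essential)
  36 | 100-00  (sole → essential)
  47 | 1-1111  (sole → essential)
  48 | 1-0000,11-000
  51 | -10011  (sole → essential)
  53 | 110101  (sole → essential)
  54 | -10110,11-110
  56 | 11-000  (sole → essential)
  62 | 11-110,11111-
  63 | -11111,1-1111,11111-
Essential prime implicants: -10011, 0-1101, 00-110, 0000-1, 01-01-, 01110-, 1-1111, 100-00, 1000-0, 11-000, 110101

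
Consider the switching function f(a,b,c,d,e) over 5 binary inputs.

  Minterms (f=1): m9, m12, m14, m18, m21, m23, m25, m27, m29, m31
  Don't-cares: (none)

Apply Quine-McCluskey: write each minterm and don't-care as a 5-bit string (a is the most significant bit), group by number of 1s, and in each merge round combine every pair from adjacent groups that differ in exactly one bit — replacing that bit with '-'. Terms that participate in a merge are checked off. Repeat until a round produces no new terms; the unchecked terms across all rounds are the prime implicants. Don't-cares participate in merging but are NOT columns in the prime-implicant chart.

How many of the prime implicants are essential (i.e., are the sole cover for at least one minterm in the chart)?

size-2^0 implicants → 01001(✓)  01100(✓)  01110(✓)  10010  10101(✓)  10111(✓)  11001(✓)  11011(✓)  11101(✓)  11111(✓)
size-2^1 implicants → -1001  011-0  1-101(✓)  1-111(✓)  101-1(✓)  11-01(✓)  11-11(✓)  110-1(✓)  111-1(✓)
size-2^2 implicants → 1-1-1  11--1
Unchecked terms (primes): -1001, 011-0, 1-1-1, 10010, 11--1
Minterm coverage:
  m9 ⊆ -1001 [E]
  m12 ⊆ 011-0 [E]
  m14 ⊆ 011-0 [E]
  m18 ⊆ 10010 [E]
  m21 ⊆ 1-1-1 [E]
  m23 ⊆ 1-1-1 [E]
  m25 ⊆ -1001,11--1
  m27 ⊆ 11--1 [E]
  m29 ⊆ 1-1-1,11--1
  m31 ⊆ 1-1-1,11--1
E = {-1001, 011-0, 1-1-1, 10010, 11--1}

5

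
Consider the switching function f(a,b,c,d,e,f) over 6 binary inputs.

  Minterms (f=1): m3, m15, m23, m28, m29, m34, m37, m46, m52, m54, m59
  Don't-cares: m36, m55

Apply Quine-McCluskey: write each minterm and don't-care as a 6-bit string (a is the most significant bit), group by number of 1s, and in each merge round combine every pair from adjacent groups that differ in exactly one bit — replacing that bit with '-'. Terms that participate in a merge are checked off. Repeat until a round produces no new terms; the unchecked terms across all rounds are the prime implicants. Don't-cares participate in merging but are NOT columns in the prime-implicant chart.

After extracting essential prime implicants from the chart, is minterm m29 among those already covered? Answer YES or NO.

YES

Round 0: 000011 001111 010111✓ 011100✓ 011101✓ 100010 100100✓ 100101✓ 101110 110100✓ 110110✓ 110111✓ 111011
Round 1: -10111 01110- 1-0100 10010- 1101-0 11011-
PIs = {-10111, 000011, 001111, 01110-, 1-0100, 100010, 10010-, 101110, 1101-0, 11011-, 111011}
Coverage chart:
  m3: 000011 ←essential
  m15: 001111 ←essential
  m23: -10111 ←essential
  m28: 01110- ←essential
  m29: 01110- ←essential
  m34: 100010 ←essential
  m37: 10010- ←essential
  m46: 101110 ←essential
  m52: 1-0100,1101-0
  m54: 1101-0,11011-
  m59: 111011 ←essential
Essential: -10111, 000011, 001111, 01110-, 100010, 10010-, 101110, 111011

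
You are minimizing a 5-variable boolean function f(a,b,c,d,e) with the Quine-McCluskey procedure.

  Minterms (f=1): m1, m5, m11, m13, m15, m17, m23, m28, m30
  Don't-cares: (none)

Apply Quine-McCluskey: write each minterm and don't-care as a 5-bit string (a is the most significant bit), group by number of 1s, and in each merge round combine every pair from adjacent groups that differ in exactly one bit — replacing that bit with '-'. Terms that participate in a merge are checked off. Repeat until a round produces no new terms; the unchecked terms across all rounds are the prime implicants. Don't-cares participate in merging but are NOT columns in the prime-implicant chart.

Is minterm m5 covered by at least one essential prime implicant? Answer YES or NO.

size-2^0 implicants → 00001(✓)  00101(✓)  01011(✓)  01101(✓)  01111(✓)  10001(✓)  10111  11100(✓)  11110(✓)
size-2^1 implicants → -0001  0-101  00-01  01-11  011-1  111-0
Unchecked terms (primes): -0001, 0-101, 00-01, 01-11, 011-1, 10111, 111-0
Minterm coverage:
  m1 ⊆ -0001,00-01
  m5 ⊆ 0-101,00-01
  m11 ⊆ 01-11 [E]
  m13 ⊆ 0-101,011-1
  m15 ⊆ 01-11,011-1
  m17 ⊆ -0001 [E]
  m23 ⊆ 10111 [E]
  m28 ⊆ 111-0 [E]
  m30 ⊆ 111-0 [E]
E = {-0001, 01-11, 10111, 111-0}

NO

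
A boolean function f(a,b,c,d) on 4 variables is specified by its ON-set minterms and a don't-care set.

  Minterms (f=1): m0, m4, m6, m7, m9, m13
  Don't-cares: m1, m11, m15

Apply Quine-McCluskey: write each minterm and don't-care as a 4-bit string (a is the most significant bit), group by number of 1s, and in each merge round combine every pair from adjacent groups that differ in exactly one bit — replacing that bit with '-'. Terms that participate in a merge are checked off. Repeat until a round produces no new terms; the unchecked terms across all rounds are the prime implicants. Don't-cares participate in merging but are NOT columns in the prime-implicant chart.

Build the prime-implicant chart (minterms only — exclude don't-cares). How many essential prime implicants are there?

size-2^0 implicants → 0000(✓)  0001(✓)  0100(✓)  0110(✓)  0111(✓)  1001(✓)  1011(✓)  1101(✓)  1111(✓)
size-2^1 implicants → -001  -111  0-00  000-  01-0  011-  1-01(✓)  1-11(✓)  10-1(✓)  11-1(✓)
size-2^2 implicants → 1--1
Unchecked terms (primes): -001, -111, 0-00, 000-, 01-0, 011-, 1--1
Minterm coverage:
  m0 ⊆ 0-00,000-
  m4 ⊆ 0-00,01-0
  m6 ⊆ 01-0,011-
  m7 ⊆ -111,011-
  m9 ⊆ -001,1--1
  m13 ⊆ 1--1 [E]
E = {1--1}

1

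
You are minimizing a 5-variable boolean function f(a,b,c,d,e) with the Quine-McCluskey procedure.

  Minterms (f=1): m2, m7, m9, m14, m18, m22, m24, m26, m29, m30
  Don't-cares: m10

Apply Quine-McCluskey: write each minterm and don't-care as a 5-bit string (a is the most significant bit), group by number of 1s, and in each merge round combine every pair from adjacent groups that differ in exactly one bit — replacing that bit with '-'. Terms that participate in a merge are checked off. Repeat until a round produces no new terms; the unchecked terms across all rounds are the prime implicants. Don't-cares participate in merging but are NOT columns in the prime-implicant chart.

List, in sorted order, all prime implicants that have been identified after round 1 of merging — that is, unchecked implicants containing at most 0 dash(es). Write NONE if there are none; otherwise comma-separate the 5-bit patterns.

Round 0: 00010✓ 00111 01001 01010✓ 01110✓ 10010✓ 10110✓ 11000✓ 11010✓ 11101 11110✓
Round 1: -0010✓ -1010✓ -1110✓ 0-010✓ 01-10✓ 1-010✓ 1-110✓ 10-10✓ 11-10✓ 110-0
Round 2: --010 -1-10 1--10
PIs = {--010, -1-10, 00111, 01001, 1--10, 110-0, 11101}

00111, 01001, 11101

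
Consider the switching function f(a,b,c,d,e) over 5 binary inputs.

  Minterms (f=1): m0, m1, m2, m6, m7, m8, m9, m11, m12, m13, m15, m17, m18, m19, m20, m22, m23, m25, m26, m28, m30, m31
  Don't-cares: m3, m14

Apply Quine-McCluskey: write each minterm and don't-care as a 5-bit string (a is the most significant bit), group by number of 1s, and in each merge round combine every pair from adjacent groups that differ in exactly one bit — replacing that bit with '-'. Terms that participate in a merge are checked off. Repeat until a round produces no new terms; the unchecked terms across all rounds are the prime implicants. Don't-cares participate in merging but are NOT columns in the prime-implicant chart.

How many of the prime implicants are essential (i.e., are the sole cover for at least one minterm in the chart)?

Round 0: 00000✓ 00001✓ 00010✓ 00011✓ 00110✓ 00111✓ 01000✓ 01001✓ 01011✓ 01100✓ 01101✓ 01110✓ 01111✓ 10001✓ 10010✓ 10011✓ 10100✓ 10110✓ 10111✓ 11001✓ 11010✓ 11100✓ 11110✓ 11111✓
Round 1: -0001✓ -0010✓ -0011✓ -0110✓ -0111✓ -1001✓ -1100✓ -1110✓ -1111✓ 0-000✓ 0-001✓ 0-011✓ 0-110✓ 0-111✓ 00-10✓ 00-11✓ 000-0✓ 000-1✓ 0000-✓ 0001-✓ 0011-✓ 01-00✓ 01-01✓ 01-11✓ 010-1✓ 0100-✓ 011-0✓ 011-1✓ 0110-✓ 0111-✓ 1-001✓ 1-010✓ 1-100✓ 1-110✓ 1-111✓ 10-10✓ 10-11✓ 100-1✓ 1001-✓ 101-0✓ 1011-✓ 11-10✓ 111-0✓ 1111-✓
Round 2: --001 --110✓ --111✓ -0-10✓ -0-11✓ -00-1 -001-✓ -011-✓ -11-0 -111-✓ 0--11 0-0-1 0-00- 0-11-✓ 00-1-✓ 000-- 01--1 01-0- 011-- 1--10 1-1-0 1-11-✓ 10-1-✓
Round 3: --11- -0-1-
PIs = {--001, --11-, -0-1-, -00-1, -11-0, 0--11, 0-0-1, 0-00-, 000--, 01--1, 01-0-, 011--, 1--10, 1-1-0}
Coverage chart:
  m0: 0-00-,000--
  m1: --001,-00-1,0-0-1,0-00-,000--
  m2: -0-1-,000--
  m6: --11-,-0-1-
  m7: --11-,-0-1-,0--11
  m8: 0-00-,01-0-
  m9: --001,0-0-1,0-00-,01--1,01-0-
  m11: 0--11,0-0-1,01--1
  m12: -11-0,01-0-,011--
  m13: 01--1,01-0-,011--
  m15: --11-,0--11,01--1,011--
  m17: --001,-00-1
  m18: -0-1-,1--10
  m19: -0-1-,-00-1
  m20: 1-1-0 ←essential
  m22: --11-,-0-1-,1--10,1-1-0
  m23: --11-,-0-1-
  m25: --001 ←essential
  m26: 1--10 ←essential
  m28: -11-0,1-1-0
  m30: --11-,-11-0,1--10,1-1-0
  m31: --11- ←essential
Essential: --001, --11-, 1--10, 1-1-0

4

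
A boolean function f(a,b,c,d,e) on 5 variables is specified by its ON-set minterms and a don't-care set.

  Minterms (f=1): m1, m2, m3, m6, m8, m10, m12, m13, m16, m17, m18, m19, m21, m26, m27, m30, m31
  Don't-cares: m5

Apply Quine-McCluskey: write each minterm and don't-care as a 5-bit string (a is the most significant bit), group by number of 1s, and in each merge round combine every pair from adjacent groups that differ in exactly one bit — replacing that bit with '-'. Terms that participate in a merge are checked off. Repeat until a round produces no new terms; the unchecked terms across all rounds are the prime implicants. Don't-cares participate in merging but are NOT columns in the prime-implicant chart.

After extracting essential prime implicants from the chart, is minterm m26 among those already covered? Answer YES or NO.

YES

Round 0: 00001✓ 00010✓ 00011✓ 00101✓ 00110✓ 01000✓ 01010✓ 01100✓ 01101✓ 10000✓ 10001✓ 10010✓ 10011✓ 10101✓ 11010✓ 11011✓ 11110✓ 11111✓
Round 1: -0001✓ -0010✓ -0011✓ -0101✓ -1010✓ 0-010✓ 0-101 00-01✓ 00-10 000-1✓ 0001-✓ 01-00 010-0 0110- 1-010✓ 1-011✓ 10-01✓ 100-0✓ 100-1✓ 1000-✓ 1001-✓ 11-10✓ 11-11✓ 1101-✓ 1111-✓
Round 2: --010 -0-01 -00-1 -001- 1-01- 100-- 11-1-
PIs = {--010, -0-01, -00-1, -001-, 0-101, 00-10, 01-00, 010-0, 0110-, 1-01-, 100--, 11-1-}
Coverage chart:
  m1: -0-01,-00-1
  m2: --010,-001-,00-10
  m3: -00-1,-001-
  m6: 00-10 ←essential
  m8: 01-00,010-0
  m10: --010,010-0
  m12: 01-00,0110-
  m13: 0-101,0110-
  m16: 100-- ←essential
  m17: -0-01,-00-1,100--
  m18: --010,-001-,1-01-,100--
  m19: -00-1,-001-,1-01-,100--
  m21: -0-01 ←essential
  m26: --010,1-01-,11-1-
  m27: 1-01-,11-1-
  m30: 11-1- ←essential
  m31: 11-1- ←essential
Essential: -0-01, 00-10, 100--, 11-1-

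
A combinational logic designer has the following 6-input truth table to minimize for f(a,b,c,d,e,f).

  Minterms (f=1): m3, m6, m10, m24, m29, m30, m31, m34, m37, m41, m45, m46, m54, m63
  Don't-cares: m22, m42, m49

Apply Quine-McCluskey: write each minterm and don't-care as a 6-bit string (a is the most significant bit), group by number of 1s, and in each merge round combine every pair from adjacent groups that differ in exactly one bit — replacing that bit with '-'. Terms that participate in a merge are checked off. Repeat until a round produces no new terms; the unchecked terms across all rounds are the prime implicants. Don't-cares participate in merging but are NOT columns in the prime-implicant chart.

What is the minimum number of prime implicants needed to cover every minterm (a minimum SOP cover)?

[col 0] 000011, 000110*, 001010*, 010110*, 011000, 011101*, 011110*, 011111*, 100010*, 100101*, 101001*, 101010*, 101101*, 101110*, 110001, 110110*, 111111*
[col 1] -01010, -10110, -11111, 0-0110, 01-110, 0111-1, 01111-, 10-010, 10-101, 101-01, 101-10
Prime implicants: -01010, -10110, -11111, 0-0110, 000011, 01-110, 011000, 0111-1, 01111-, 10-010, 10-101, 101-01, 101-10, 110001
PI chart (minterm → PIs covering it):
  3 | 000011  (sole → essential)
  6 | 0-0110  (sole → essential)
  10 | -01010  (sole → essential)
  24 | 011000  (sole → essential)
  29 | 0111-1  (sole → essential)
  30 | 01-110,01111-
  31 | -11111,0111-1,01111-
  34 | 10-010  (sole → essential)
  37 | 10-101  (sole → essential)
  41 | 101-01  (sole → essential)
  45 | 10-101,101-01
  46 | 101-10  (sole → essential)
  54 | -10110  (sole → essential)
  63 | -11111  (sole → essential)
Essential prime implicants: -01010, -10110, -11111, 0-0110, 000011, 011000, 0111-1, 10-010, 10-101, 101-01, 101-10
Petrick residual → 01-110
Minimum SOP uses 12 PIs: b'cd'ef' + bc'def' + bcdef + a'c'def' + a'b'c'd'ef + a'bdef' + a'bcd'e'f' + a'bcdf + ab'd'ef' + ab'de'f + ab'ce'f + ab'cef'

12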